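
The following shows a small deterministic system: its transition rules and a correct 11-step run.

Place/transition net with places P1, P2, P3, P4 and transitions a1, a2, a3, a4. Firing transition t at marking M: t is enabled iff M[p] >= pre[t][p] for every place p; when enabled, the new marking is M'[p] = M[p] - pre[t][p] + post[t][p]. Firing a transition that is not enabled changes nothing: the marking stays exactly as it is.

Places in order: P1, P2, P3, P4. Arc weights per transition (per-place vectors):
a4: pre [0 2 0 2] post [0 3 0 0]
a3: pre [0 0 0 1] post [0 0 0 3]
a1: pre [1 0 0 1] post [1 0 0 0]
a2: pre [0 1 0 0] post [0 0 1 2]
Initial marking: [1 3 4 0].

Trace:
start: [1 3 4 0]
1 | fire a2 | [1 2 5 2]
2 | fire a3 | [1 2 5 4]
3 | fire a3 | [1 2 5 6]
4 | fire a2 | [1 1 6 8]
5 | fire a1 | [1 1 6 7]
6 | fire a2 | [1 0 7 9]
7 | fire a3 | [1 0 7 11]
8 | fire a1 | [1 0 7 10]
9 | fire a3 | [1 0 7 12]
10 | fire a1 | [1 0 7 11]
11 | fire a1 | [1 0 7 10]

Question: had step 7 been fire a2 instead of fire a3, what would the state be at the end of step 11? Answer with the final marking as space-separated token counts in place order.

(re-executing from step 7 with the substitution; state before step 7: [1 0 7 9])
7 | fire a2 | [1 0 7 9]
8 | fire a1 | [1 0 7 8]
9 | fire a3 | [1 0 7 10]
10 | fire a1 | [1 0 7 9]
11 | fire a1 | [1 0 7 8]

1 0 7 8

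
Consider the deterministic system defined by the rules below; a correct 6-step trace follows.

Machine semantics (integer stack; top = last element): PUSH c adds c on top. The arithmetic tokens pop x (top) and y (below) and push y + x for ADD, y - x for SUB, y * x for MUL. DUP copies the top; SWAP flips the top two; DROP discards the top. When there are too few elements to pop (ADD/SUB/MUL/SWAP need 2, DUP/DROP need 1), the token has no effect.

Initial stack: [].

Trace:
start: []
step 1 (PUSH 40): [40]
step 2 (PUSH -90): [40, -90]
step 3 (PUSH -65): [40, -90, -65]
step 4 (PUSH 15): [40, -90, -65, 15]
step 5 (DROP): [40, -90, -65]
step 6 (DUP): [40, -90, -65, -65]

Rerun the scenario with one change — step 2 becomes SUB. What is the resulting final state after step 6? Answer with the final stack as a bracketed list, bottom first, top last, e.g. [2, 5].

(re-executing from step 2 with the substitution; state before step 2: [40])
step 2 (SUB): [40]
step 3 (PUSH -65): [40, -65]
step 4 (PUSH 15): [40, -65, 15]
step 5 (DROP): [40, -65]
step 6 (DUP): [40, -65, -65]

[40, -65, -65]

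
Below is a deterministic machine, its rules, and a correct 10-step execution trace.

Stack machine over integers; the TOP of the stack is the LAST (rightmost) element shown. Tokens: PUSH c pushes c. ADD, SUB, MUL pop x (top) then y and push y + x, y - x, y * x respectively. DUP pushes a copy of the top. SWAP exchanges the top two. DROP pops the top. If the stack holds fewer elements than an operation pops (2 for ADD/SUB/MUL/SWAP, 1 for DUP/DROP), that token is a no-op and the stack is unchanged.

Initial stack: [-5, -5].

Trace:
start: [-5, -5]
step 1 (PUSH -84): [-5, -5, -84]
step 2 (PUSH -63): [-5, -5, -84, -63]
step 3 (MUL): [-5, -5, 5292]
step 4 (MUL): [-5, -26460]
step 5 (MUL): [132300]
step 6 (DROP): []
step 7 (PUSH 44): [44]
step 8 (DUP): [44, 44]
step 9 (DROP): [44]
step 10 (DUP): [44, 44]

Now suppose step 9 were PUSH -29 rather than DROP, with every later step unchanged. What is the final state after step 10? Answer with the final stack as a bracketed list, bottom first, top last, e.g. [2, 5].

(re-executing from step 9 with the substitution; state before step 9: [44, 44])
step 9 (PUSH -29): [44, 44, -29]
step 10 (DUP): [44, 44, -29, -29]

[44, 44, -29, -29]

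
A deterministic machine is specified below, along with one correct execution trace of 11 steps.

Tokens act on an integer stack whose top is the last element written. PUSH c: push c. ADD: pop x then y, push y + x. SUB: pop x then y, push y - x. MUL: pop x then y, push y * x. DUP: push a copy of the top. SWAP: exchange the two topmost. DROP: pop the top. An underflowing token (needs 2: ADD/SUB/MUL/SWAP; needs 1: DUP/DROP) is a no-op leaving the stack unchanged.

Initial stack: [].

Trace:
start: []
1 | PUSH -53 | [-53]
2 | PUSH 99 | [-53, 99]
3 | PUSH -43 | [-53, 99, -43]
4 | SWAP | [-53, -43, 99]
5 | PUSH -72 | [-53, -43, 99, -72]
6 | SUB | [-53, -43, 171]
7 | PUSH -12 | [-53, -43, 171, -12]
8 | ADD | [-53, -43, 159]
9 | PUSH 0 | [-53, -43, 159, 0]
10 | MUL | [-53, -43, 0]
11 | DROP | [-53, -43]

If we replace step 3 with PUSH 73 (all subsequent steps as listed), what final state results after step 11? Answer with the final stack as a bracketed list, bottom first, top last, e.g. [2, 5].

(re-executing from step 3 with the substitution; state before step 3: [-53, 99])
3 | PUSH 73 | [-53, 99, 73]
4 | SWAP | [-53, 73, 99]
5 | PUSH -72 | [-53, 73, 99, -72]
6 | SUB | [-53, 73, 171]
7 | PUSH -12 | [-53, 73, 171, -12]
8 | ADD | [-53, 73, 159]
9 | PUSH 0 | [-53, 73, 159, 0]
10 | MUL | [-53, 73, 0]
11 | DROP | [-53, 73]

[-53, 73]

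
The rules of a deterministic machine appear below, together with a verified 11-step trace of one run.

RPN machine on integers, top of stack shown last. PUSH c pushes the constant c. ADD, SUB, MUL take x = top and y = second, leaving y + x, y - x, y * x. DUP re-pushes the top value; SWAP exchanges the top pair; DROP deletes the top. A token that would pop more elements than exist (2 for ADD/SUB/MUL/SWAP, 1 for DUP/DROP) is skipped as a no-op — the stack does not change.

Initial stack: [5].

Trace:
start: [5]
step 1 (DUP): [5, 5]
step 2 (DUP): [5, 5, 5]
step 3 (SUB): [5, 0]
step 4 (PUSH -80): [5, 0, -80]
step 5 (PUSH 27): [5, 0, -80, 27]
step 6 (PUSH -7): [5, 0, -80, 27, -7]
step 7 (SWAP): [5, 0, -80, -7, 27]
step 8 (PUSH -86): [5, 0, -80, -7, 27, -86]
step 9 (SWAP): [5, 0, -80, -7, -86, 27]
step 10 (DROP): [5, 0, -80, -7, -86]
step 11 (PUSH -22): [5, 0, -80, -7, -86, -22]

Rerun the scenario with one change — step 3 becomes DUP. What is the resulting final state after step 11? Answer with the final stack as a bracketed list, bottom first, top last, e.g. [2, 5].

(re-executing from step 3 with the substitution; state before step 3: [5, 5, 5])
step 3 (DUP): [5, 5, 5, 5]
step 4 (PUSH -80): [5, 5, 5, 5, -80]
step 5 (PUSH 27): [5, 5, 5, 5, -80, 27]
step 6 (PUSH -7): [5, 5, 5, 5, -80, 27, -7]
step 7 (SWAP): [5, 5, 5, 5, -80, -7, 27]
step 8 (PUSH -86): [5, 5, 5, 5, -80, -7, 27, -86]
step 9 (SWAP): [5, 5, 5, 5, -80, -7, -86, 27]
step 10 (DROP): [5, 5, 5, 5, -80, -7, -86]
step 11 (PUSH -22): [5, 5, 5, 5, -80, -7, -86, -22]

[5, 5, 5, 5, -80, -7, -86, -22]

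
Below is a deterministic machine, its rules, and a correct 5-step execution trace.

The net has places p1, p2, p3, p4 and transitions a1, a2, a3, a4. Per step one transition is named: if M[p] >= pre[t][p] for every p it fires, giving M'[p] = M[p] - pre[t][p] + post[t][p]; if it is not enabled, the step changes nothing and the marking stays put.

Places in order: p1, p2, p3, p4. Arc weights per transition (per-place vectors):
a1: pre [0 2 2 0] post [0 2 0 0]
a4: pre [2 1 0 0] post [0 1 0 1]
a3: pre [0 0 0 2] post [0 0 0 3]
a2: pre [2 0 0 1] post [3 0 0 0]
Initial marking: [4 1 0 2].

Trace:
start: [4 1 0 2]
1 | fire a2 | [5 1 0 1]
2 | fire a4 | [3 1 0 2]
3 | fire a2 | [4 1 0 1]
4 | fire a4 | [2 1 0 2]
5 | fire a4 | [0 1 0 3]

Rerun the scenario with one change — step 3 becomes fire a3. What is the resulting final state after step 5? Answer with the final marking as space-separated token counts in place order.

(re-executing from step 3 with the substitution; state before step 3: [3 1 0 2])
3 | fire a3 | [3 1 0 3]
4 | fire a4 | [1 1 0 4]
5 | fire a4 | [1 1 0 4]

1 1 0 4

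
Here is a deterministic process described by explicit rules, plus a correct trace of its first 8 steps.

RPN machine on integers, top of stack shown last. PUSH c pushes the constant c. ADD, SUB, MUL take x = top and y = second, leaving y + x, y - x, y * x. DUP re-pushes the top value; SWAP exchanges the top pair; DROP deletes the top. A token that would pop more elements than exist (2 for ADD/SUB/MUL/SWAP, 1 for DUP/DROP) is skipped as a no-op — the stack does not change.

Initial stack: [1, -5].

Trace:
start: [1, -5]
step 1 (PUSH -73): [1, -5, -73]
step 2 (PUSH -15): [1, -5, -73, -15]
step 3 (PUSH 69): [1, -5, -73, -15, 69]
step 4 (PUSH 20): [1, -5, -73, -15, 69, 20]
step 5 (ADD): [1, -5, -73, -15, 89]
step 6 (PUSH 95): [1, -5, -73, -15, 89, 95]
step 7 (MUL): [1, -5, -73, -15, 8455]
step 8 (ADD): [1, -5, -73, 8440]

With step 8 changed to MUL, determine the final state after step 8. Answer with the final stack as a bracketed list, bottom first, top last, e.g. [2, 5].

[1, -5, -73, -126825]

(re-executing from step 8 with the substitution; state before step 8: [1, -5, -73, -15, 8455])
step 8 (MUL): [1, -5, -73, -126825]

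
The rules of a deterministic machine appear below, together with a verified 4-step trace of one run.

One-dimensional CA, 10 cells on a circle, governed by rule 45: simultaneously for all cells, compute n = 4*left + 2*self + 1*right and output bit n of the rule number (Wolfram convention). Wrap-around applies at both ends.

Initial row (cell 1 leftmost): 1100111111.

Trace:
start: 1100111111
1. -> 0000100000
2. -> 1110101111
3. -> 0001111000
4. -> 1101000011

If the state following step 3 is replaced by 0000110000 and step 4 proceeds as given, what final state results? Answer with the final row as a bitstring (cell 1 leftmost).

1110100111

state after step 3 := 0000110000
4. -> 1110100111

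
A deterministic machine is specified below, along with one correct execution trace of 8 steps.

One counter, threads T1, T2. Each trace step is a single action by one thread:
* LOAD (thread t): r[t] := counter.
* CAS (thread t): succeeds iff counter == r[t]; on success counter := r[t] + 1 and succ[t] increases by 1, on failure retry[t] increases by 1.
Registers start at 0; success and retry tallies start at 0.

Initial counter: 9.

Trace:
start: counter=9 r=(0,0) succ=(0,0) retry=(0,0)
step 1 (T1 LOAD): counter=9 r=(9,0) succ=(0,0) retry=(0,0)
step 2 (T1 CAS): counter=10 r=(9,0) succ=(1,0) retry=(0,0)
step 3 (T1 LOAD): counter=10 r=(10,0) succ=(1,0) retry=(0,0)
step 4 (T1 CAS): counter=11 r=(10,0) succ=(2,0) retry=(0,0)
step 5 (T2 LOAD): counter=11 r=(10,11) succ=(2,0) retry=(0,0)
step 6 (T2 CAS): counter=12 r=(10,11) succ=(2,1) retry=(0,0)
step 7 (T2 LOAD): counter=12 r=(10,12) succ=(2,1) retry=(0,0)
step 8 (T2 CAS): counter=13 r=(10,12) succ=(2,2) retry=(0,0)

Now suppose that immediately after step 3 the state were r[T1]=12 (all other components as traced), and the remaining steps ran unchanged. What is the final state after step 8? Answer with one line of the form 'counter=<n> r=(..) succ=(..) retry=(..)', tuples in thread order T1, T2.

state after step 3 := counter=10 r=(12,0) succ=(1,0) retry=(0,0)
step 4 (T1 CAS): counter=10 r=(12,0) succ=(1,0) retry=(1,0)
step 5 (T2 LOAD): counter=10 r=(12,10) succ=(1,0) retry=(1,0)
step 6 (T2 CAS): counter=11 r=(12,10) succ=(1,1) retry=(1,0)
step 7 (T2 LOAD): counter=11 r=(12,11) succ=(1,1) retry=(1,0)
step 8 (T2 CAS): counter=12 r=(12,11) succ=(1,2) retry=(1,0)

counter=12 r=(12,11) succ=(1,2) retry=(1,0)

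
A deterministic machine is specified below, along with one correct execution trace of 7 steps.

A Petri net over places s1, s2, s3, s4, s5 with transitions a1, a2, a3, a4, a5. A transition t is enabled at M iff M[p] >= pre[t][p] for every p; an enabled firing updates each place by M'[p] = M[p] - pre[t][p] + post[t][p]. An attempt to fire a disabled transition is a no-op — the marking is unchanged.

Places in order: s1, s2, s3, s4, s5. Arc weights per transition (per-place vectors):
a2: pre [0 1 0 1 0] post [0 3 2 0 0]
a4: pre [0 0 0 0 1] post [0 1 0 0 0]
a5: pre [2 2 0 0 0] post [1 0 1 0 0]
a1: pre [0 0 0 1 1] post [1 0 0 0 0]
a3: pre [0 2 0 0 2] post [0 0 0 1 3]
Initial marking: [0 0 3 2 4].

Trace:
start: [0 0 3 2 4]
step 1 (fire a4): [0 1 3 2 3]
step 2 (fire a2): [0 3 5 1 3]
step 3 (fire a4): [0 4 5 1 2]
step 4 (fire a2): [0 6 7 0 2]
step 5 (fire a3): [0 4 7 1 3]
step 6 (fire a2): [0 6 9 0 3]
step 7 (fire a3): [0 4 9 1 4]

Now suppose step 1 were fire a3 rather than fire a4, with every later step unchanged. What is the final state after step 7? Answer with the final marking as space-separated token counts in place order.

(re-executing from step 1 with the substitution; state before step 1: [0 0 3 2 4])
step 1 (fire a3): [0 0 3 2 4]
step 2 (fire a2): [0 0 3 2 4]
step 3 (fire a4): [0 1 3 2 3]
step 4 (fire a2): [0 3 5 1 3]
step 5 (fire a3): [0 1 5 2 4]
step 6 (fire a2): [0 3 7 1 4]
step 7 (fire a3): [0 1 7 2 5]

0 1 7 2 5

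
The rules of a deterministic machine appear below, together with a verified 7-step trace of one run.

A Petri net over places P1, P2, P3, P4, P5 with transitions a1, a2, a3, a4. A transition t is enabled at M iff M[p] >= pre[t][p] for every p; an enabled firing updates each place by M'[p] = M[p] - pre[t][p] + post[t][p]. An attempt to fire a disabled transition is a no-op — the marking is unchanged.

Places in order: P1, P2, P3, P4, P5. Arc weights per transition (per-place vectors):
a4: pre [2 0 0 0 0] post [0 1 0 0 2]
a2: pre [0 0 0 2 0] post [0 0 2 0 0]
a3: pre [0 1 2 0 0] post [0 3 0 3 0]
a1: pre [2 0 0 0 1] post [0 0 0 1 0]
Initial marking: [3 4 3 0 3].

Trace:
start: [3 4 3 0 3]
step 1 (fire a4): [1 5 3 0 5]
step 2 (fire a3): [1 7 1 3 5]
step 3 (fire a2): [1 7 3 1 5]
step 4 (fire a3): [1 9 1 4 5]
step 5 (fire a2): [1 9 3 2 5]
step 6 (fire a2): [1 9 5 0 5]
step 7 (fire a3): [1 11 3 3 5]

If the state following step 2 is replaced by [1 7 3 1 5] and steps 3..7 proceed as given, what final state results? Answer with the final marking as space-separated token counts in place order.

1 11 3 3 5

state after step 2 := [1 7 3 1 5]
step 3 (fire a2): [1 7 3 1 5]
step 4 (fire a3): [1 9 1 4 5]
step 5 (fire a2): [1 9 3 2 5]
step 6 (fire a2): [1 9 5 0 5]
step 7 (fire a3): [1 11 3 3 5]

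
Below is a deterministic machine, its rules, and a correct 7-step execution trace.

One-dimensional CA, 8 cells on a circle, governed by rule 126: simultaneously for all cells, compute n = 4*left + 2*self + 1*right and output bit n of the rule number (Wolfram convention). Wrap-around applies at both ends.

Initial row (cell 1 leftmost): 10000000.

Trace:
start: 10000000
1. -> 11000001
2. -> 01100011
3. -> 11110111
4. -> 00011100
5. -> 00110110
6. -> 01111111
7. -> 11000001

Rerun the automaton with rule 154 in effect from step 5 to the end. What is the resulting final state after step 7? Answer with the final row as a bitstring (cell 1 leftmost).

(re-executing steps 5..7 under rule 154; state before step 5: 00011100)
5. -> 00111010
6. -> 01110001
7. -> 01101010

01101010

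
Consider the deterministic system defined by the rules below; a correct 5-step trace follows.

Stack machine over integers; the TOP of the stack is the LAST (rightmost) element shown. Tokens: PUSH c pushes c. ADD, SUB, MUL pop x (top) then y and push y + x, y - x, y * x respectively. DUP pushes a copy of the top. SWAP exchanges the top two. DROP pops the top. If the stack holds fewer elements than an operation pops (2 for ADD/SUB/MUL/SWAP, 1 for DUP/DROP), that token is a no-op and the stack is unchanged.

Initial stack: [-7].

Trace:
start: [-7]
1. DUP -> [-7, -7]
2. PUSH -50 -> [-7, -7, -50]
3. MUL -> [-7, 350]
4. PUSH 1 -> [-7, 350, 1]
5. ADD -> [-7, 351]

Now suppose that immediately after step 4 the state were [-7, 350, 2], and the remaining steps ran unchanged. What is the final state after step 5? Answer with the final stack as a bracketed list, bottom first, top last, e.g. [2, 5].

[-7, 352]

state after step 4 := [-7, 350, 2]
5. ADD -> [-7, 352]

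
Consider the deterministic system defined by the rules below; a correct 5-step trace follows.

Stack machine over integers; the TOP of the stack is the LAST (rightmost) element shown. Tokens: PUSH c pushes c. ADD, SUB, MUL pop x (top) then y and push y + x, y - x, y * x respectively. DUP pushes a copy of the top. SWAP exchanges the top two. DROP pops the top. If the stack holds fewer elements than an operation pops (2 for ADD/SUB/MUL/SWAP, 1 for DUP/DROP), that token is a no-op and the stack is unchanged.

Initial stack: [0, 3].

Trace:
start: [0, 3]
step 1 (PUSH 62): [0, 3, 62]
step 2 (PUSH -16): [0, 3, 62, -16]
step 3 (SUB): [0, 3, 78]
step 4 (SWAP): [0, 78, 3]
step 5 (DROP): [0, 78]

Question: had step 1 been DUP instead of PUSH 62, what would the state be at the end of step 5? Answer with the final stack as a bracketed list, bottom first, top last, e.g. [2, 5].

[0, 19]

(re-executing from step 1 with the substitution; state before step 1: [0, 3])
step 1 (DUP): [0, 3, 3]
step 2 (PUSH -16): [0, 3, 3, -16]
step 3 (SUB): [0, 3, 19]
step 4 (SWAP): [0, 19, 3]
step 5 (DROP): [0, 19]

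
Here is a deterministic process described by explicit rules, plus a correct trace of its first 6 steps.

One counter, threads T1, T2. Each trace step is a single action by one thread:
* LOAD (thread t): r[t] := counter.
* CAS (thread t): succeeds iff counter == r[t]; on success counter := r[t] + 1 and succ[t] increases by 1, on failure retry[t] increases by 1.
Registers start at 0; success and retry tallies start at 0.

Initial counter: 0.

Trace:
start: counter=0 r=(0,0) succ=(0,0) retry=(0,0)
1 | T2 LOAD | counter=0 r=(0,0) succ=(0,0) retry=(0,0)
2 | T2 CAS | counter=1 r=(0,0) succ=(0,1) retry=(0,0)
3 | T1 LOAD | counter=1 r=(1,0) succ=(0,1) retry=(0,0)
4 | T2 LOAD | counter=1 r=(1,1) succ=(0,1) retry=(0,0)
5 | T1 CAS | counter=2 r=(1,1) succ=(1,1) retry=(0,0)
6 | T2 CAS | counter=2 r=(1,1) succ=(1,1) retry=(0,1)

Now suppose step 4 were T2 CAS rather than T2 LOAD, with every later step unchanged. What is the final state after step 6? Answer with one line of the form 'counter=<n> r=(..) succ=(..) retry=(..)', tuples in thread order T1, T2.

(re-executing from step 4 with the substitution; state before step 4: counter=1 r=(1,0) succ=(0,1) retry=(0,0))
4 | T2 CAS | counter=1 r=(1,0) succ=(0,1) retry=(0,1)
5 | T1 CAS | counter=2 r=(1,0) succ=(1,1) retry=(0,1)
6 | T2 CAS | counter=2 r=(1,0) succ=(1,1) retry=(0,2)

counter=2 r=(1,0) succ=(1,1) retry=(0,2)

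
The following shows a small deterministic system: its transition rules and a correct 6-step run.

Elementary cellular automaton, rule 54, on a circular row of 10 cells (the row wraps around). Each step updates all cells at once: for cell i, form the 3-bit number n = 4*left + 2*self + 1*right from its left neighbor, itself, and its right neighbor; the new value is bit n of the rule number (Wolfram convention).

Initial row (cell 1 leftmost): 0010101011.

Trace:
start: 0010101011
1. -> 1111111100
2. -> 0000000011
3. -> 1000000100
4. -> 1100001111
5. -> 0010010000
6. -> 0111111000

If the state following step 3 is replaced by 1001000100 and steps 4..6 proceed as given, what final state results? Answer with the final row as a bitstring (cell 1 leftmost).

0000111000

state after step 3 := 1001000100
4. -> 1111101111
5. -> 0000010000
6. -> 0000111000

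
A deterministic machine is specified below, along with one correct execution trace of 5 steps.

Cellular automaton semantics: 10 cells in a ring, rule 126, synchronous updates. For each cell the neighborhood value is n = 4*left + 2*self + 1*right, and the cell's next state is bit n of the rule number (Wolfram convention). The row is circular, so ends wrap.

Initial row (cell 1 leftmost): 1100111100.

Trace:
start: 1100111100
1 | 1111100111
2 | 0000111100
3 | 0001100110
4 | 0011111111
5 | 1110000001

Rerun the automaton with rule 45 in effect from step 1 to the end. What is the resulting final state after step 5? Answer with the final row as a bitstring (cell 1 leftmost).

(re-executing steps 1..5 under rule 45; state before step 1: 1100111100)
1 | 1000100000
2 | 1010101110
3 | 1111111001
4 | 0000000001
5 | 0111111101

0111111101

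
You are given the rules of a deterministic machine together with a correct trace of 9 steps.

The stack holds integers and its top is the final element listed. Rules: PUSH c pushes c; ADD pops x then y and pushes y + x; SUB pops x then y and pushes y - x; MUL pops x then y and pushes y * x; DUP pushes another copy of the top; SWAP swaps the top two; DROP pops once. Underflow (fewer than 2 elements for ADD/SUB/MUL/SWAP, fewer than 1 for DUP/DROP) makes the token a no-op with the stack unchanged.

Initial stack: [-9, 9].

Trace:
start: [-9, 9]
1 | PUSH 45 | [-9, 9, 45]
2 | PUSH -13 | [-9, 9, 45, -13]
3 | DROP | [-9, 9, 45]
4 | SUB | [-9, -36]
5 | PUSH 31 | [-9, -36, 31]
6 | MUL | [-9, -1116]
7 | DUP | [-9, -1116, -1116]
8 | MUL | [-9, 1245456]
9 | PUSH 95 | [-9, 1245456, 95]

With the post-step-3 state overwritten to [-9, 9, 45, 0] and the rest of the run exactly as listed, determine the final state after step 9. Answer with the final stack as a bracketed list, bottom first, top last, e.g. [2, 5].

[-9, 9, 1946025, 95]

state after step 3 := [-9, 9, 45, 0]
4 | SUB | [-9, 9, 45]
5 | PUSH 31 | [-9, 9, 45, 31]
6 | MUL | [-9, 9, 1395]
7 | DUP | [-9, 9, 1395, 1395]
8 | MUL | [-9, 9, 1946025]
9 | PUSH 95 | [-9, 9, 1946025, 95]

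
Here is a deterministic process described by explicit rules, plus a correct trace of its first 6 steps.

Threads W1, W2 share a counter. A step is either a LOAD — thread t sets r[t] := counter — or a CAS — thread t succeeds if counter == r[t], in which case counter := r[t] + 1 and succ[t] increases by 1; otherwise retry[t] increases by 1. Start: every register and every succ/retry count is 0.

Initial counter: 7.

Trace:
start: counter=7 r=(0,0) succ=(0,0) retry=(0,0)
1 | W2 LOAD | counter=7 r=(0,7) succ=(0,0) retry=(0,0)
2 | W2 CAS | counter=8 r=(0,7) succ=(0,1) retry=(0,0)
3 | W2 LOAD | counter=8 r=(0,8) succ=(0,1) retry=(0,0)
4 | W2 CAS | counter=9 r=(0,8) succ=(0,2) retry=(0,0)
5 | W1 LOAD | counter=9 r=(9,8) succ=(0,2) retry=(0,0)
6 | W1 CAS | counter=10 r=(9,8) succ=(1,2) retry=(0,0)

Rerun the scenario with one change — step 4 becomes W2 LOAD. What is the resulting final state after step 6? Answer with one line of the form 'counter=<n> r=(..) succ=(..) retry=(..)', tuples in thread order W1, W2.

counter=9 r=(8,8) succ=(1,1) retry=(0,0)

(re-executing from step 4 with the substitution; state before step 4: counter=8 r=(0,8) succ=(0,1) retry=(0,0))
4 | W2 LOAD | counter=8 r=(0,8) succ=(0,1) retry=(0,0)
5 | W1 LOAD | counter=8 r=(8,8) succ=(0,1) retry=(0,0)
6 | W1 CAS | counter=9 r=(8,8) succ=(1,1) retry=(0,0)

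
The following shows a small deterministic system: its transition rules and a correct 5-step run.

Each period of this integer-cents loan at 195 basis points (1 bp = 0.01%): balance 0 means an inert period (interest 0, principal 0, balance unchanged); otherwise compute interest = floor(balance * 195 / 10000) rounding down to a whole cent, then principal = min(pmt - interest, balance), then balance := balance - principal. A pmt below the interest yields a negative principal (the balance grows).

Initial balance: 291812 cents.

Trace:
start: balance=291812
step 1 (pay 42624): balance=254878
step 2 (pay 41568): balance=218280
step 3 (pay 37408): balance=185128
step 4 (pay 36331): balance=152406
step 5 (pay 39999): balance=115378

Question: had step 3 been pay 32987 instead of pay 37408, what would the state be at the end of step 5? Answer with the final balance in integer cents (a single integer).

(re-executing from step 3 with the substitution; state before step 3: balance=218280)
step 3 (pay 32987): balance=189549
step 4 (pay 36331): balance=156914
step 5 (pay 39999): balance=119974

119974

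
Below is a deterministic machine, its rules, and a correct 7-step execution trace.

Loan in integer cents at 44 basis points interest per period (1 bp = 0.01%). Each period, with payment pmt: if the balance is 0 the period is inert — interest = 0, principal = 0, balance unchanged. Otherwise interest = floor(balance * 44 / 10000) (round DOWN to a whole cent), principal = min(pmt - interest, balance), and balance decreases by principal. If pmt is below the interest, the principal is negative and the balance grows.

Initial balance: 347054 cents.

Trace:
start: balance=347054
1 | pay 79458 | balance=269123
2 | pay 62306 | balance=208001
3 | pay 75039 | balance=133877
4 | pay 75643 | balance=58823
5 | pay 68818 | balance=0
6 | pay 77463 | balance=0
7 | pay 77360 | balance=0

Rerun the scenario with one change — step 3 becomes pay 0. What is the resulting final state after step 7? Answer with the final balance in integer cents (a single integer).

(re-executing from step 3 with the substitution; state before step 3: balance=208001)
3 | pay 0 | balance=208916
4 | pay 75643 | balance=134192
5 | pay 68818 | balance=65964
6 | pay 77463 | balance=0
7 | pay 77360 | balance=0

0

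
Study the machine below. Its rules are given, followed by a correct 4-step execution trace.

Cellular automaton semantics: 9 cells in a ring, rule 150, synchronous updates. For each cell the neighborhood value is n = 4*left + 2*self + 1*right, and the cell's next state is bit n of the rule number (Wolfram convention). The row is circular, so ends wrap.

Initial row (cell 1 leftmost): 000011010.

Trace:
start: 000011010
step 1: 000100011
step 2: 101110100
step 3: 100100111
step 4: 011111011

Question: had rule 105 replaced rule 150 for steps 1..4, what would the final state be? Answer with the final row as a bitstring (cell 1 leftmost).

(re-executing steps 1..4 under rule 105; state before step 1: 000011010)
step 1: 111011100
step 2: 101110100
step 3: 011011000
step 4: 011111011

011111011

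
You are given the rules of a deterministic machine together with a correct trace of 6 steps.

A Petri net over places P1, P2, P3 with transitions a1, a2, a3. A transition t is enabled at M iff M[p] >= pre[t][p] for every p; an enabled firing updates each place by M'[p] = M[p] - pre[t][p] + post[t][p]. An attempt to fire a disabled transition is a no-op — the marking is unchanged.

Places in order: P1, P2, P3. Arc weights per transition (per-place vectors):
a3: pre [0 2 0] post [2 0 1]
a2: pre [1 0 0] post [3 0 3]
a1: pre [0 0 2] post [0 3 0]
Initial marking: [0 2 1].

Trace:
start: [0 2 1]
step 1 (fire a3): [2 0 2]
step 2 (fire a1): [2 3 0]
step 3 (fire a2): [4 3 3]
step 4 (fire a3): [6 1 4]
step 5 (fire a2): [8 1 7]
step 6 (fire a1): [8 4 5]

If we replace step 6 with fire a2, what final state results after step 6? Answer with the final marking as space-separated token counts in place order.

10 1 10

(re-executing from step 6 with the substitution; state before step 6: [8 1 7])
step 6 (fire a2): [10 1 10]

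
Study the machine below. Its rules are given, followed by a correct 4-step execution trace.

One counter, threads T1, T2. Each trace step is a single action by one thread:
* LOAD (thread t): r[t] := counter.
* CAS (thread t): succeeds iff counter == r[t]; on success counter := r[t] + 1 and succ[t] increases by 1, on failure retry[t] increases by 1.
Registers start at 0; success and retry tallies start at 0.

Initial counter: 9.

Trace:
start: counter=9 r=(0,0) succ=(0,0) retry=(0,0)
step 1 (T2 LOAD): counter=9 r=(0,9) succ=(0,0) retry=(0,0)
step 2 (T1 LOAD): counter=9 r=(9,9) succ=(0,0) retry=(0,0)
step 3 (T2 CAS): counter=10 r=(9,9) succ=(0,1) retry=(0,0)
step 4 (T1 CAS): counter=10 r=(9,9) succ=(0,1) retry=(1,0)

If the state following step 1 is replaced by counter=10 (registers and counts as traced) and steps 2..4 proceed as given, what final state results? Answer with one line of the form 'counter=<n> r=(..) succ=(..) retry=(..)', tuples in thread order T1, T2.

state after step 1 := counter=10 r=(0,9) succ=(0,0) retry=(0,0)
step 2 (T1 LOAD): counter=10 r=(10,9) succ=(0,0) retry=(0,0)
step 3 (T2 CAS): counter=10 r=(10,9) succ=(0,0) retry=(0,1)
step 4 (T1 CAS): counter=11 r=(10,9) succ=(1,0) retry=(0,1)

counter=11 r=(10,9) succ=(1,0) retry=(0,1)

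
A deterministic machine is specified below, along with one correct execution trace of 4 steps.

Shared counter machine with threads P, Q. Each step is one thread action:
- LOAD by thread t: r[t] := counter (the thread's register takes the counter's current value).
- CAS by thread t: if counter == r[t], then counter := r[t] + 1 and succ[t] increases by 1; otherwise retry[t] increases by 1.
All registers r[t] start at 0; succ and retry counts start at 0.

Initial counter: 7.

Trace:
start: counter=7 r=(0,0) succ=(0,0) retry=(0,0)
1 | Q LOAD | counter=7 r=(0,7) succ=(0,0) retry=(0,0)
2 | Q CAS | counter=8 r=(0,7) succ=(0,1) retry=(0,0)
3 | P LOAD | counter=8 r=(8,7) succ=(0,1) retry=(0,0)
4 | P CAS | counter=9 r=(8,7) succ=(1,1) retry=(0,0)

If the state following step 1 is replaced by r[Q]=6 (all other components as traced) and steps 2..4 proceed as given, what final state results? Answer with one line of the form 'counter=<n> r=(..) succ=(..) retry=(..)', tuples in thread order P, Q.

state after step 1 := counter=7 r=(0,6) succ=(0,0) retry=(0,0)
2 | Q CAS | counter=7 r=(0,6) succ=(0,0) retry=(0,1)
3 | P LOAD | counter=7 r=(7,6) succ=(0,0) retry=(0,1)
4 | P CAS | counter=8 r=(7,6) succ=(1,0) retry=(0,1)

counter=8 r=(7,6) succ=(1,0) retry=(0,1)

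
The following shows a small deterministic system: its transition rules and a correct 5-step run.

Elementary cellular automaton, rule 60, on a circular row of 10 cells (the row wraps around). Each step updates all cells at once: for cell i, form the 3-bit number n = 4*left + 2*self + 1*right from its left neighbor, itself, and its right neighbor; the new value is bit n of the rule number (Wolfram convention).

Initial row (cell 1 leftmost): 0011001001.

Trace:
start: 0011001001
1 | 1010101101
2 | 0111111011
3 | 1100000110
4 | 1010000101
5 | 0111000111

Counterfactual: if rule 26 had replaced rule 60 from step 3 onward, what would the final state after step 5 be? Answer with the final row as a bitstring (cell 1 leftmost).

(re-executing steps 3..5 under rule 26; state before step 3: 0111111011)
3 | 0100000010
4 | 1010000101
5 | 0001001001

0001001001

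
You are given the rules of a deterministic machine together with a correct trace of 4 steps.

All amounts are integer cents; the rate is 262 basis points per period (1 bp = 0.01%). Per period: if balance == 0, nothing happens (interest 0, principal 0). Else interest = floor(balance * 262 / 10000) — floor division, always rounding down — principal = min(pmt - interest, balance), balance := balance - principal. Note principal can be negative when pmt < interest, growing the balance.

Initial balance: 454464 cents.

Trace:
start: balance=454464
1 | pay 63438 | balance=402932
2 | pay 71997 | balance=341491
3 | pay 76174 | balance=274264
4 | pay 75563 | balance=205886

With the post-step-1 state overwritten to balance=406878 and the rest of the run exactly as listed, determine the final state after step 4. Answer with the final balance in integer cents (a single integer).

state after step 1 := balance=406878
2 | pay 71997 | balance=345541
3 | pay 76174 | balance=278420
4 | pay 75563 | balance=210151

210151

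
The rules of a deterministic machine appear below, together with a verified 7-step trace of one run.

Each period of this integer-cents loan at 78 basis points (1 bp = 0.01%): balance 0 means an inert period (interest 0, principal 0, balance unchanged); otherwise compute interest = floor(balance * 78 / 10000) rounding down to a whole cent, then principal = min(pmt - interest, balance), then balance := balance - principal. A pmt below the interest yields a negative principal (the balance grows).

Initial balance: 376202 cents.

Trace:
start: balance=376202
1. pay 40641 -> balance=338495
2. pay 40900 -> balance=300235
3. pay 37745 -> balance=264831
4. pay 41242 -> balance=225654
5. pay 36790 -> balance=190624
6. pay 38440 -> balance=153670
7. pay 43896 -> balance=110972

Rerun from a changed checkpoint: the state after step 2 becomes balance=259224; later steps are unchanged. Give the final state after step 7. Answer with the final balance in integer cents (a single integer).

68337

state after step 2 := balance=259224
3. pay 37745 -> balance=223500
4. pay 41242 -> balance=184001
5. pay 36790 -> balance=148646
6. pay 38440 -> balance=111365
7. pay 43896 -> balance=68337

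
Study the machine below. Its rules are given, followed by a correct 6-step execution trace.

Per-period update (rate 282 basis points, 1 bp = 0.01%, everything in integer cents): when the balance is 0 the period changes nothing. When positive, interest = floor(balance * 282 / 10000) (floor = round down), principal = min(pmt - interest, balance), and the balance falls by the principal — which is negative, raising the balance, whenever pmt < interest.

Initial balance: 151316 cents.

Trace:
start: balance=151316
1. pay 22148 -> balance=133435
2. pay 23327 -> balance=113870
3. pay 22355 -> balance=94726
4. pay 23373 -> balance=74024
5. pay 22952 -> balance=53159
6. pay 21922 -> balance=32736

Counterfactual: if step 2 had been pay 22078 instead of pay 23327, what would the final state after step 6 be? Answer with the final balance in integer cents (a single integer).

34131

(re-executing from step 2 with the substitution; state before step 2: balance=133435)
2. pay 22078 -> balance=115119
3. pay 22355 -> balance=96010
4. pay 23373 -> balance=75344
5. pay 22952 -> balance=54516
6. pay 21922 -> balance=34131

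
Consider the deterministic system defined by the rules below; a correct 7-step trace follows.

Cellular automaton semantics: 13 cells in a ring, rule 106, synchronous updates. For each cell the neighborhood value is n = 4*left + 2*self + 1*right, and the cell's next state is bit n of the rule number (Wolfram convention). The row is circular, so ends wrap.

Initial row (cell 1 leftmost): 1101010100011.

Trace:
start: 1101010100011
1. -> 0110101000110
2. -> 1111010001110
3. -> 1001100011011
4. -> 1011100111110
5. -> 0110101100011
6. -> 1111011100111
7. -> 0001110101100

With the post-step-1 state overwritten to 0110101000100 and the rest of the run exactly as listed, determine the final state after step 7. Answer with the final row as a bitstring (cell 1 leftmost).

1111100011000

state after step 1 := 0110101000100
2. -> 1111010001000
3. -> 1001100010001
4. -> 1011100100011
5. -> 1110101000110
6. -> 1011010001111
7. -> 1111100011000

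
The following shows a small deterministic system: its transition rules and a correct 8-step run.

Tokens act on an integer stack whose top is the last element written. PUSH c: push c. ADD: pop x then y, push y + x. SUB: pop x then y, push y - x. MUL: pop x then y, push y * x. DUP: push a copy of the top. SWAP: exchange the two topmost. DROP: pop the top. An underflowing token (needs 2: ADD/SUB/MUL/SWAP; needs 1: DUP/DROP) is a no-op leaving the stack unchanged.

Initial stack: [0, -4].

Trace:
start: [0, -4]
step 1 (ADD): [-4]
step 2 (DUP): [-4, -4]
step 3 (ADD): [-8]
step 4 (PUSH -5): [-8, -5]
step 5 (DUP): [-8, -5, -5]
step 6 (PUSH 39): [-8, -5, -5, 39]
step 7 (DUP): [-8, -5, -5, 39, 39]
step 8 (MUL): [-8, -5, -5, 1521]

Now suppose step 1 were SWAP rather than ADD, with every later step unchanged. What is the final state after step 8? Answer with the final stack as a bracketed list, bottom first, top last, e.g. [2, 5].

[-4, 0, -5, -5, 1521]

(re-executing from step 1 with the substitution; state before step 1: [0, -4])
step 1 (SWAP): [-4, 0]
step 2 (DUP): [-4, 0, 0]
step 3 (ADD): [-4, 0]
step 4 (PUSH -5): [-4, 0, -5]
step 5 (DUP): [-4, 0, -5, -5]
step 6 (PUSH 39): [-4, 0, -5, -5, 39]
step 7 (DUP): [-4, 0, -5, -5, 39, 39]
step 8 (MUL): [-4, 0, -5, -5, 1521]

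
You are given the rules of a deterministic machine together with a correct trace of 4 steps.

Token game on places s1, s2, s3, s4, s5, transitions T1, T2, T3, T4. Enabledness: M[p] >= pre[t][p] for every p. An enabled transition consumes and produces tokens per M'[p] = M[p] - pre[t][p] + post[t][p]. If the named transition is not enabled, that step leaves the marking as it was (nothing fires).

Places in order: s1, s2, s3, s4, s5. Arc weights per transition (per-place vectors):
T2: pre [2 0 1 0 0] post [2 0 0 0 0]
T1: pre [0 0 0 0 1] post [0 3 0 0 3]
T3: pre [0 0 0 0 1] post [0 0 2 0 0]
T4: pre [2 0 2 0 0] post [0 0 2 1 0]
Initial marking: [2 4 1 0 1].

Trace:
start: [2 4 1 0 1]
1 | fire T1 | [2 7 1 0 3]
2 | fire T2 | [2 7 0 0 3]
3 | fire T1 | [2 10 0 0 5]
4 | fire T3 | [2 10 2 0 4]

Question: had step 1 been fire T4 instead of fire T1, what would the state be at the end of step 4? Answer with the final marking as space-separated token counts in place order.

2 7 2 0 2

(re-executing from step 1 with the substitution; state before step 1: [2 4 1 0 1])
1 | fire T4 | [2 4 1 0 1]
2 | fire T2 | [2 4 0 0 1]
3 | fire T1 | [2 7 0 0 3]
4 | fire T3 | [2 7 2 0 2]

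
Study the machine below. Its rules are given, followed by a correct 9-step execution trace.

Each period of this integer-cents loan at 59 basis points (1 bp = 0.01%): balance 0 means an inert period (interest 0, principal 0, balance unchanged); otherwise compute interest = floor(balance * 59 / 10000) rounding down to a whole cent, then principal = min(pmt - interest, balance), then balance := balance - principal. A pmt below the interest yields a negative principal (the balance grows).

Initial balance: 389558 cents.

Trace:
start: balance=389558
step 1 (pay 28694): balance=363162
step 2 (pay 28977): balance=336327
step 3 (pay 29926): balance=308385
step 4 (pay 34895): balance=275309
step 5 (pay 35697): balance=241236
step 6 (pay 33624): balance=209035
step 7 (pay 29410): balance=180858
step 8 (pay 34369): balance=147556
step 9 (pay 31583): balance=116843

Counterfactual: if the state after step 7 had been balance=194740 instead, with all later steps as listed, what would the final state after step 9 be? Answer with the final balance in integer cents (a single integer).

state after step 7 := balance=194740
step 8 (pay 34369): balance=161519
step 9 (pay 31583): balance=130888

130888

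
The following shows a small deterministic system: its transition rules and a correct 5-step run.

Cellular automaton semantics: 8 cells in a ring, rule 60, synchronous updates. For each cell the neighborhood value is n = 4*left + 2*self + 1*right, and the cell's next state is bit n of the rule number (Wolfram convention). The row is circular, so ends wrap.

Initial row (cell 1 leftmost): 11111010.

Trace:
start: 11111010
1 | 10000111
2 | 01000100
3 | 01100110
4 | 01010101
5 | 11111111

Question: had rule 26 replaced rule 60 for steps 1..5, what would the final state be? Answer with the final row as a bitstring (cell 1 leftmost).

00000000

(re-executing steps 1..5 under rule 26; state before step 1: 11111010)
1 | 10000000
2 | 01000001
3 | 00100010
4 | 01010101
5 | 00000000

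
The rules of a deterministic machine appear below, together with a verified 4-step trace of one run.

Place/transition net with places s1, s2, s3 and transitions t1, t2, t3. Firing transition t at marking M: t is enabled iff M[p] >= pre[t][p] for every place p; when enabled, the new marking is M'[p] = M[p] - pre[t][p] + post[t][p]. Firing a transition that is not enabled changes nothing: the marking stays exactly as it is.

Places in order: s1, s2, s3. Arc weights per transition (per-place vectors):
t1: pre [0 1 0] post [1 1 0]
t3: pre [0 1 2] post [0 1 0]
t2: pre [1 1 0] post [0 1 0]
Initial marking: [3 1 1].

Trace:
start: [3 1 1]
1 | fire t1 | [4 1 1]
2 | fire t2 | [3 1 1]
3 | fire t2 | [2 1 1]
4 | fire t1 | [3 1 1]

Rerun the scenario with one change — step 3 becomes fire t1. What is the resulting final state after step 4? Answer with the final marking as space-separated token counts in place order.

5 1 1

(re-executing from step 3 with the substitution; state before step 3: [3 1 1])
3 | fire t1 | [4 1 1]
4 | fire t1 | [5 1 1]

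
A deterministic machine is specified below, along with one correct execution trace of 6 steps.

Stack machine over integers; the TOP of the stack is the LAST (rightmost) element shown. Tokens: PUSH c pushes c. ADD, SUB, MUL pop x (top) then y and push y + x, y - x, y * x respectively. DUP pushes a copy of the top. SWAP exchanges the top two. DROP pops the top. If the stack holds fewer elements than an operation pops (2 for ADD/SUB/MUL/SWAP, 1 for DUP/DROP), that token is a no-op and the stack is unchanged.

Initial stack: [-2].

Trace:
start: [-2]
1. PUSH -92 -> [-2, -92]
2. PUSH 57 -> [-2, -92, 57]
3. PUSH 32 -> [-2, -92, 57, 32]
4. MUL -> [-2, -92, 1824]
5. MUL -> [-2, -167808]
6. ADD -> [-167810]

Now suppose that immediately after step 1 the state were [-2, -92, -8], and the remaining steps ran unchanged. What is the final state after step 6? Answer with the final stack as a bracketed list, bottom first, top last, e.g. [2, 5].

state after step 1 := [-2, -92, -8]
2. PUSH 57 -> [-2, -92, -8, 57]
3. PUSH 32 -> [-2, -92, -8, 57, 32]
4. MUL -> [-2, -92, -8, 1824]
5. MUL -> [-2, -92, -14592]
6. ADD -> [-2, -14684]

[-2, -14684]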